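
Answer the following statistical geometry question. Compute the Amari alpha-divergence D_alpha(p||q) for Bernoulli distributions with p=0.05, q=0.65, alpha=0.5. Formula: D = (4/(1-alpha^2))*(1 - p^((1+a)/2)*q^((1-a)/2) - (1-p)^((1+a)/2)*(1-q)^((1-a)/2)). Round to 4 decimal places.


Amari alpha-divergence:
D = (4/(1-alpha^2))*(1 - p^((1+a)/2)*q^((1-a)/2) - (1-p)^((1+a)/2)*(1-q)^((1-a)/2)).
alpha = 0.5, p = 0.05, q = 0.65.
e1 = (1+alpha)/2 = 0.75, e2 = (1-alpha)/2 = 0.25.
t1 = p^e1 * q^e2 = 0.05^0.75 * 0.65^0.25 = 0.094941.
t2 = (1-p)^e1 * (1-q)^e2 = 0.95^0.75 * 0.35^0.25 = 0.740133.
4/(1-alpha^2) = 5.333333.
D = 5.333333*(1 - 0.094941 - 0.740133) = 0.8796

0.8796


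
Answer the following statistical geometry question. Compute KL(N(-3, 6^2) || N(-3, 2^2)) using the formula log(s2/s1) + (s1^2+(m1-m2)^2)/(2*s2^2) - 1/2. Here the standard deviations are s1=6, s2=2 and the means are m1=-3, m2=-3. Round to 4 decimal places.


KL divergence between normal distributions:
KL = log(s2/s1) + (s1^2 + (m1-m2)^2)/(2*s2^2) - 1/2.
log(2/6) = -1.098612.
(6^2 + (-3--3)^2)/(2*2^2) = (36 + 0)/8 = 4.5.
KL = -1.098612 + 4.5 - 0.5 = 2.9014

2.9014


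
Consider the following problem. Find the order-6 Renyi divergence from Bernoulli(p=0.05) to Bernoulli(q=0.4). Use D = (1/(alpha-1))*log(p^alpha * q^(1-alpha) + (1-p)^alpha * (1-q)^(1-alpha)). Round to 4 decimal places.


Renyi divergence of order alpha between Bernoulli distributions:
D = (1/(alpha-1))*log(p^alpha * q^(1-alpha) + (1-p)^alpha * (1-q)^(1-alpha)).
alpha = 6, p = 0.05, q = 0.4.
p^alpha * q^(1-alpha) = 0.05^6 * 0.4^-5 = 2e-06.
(1-p)^alpha * (1-q)^(1-alpha) = 0.95^6 * 0.6^-5 = 9.453342.
sum = 2e-06 + 9.453342 = 9.453344.
D = (1/5)*log(9.453344) = 0.4493

0.4493


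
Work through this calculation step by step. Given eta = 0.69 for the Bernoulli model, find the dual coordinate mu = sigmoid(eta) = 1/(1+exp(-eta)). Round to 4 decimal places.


Dual coordinate (expectation parameter) for Bernoulli:
mu = 1/(1+exp(-eta)).
eta = 0.69.
exp(-eta) = exp(-0.69) = 0.501576.
mu = 1/(1+0.501576) = 0.6660

0.6660


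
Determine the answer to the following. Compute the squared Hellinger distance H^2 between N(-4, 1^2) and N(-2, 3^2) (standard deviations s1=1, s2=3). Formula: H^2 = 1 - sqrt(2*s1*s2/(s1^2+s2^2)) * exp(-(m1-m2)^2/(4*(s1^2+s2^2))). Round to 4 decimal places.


Squared Hellinger distance for Gaussians:
H^2 = 1 - sqrt(2*s1*s2/(s1^2+s2^2)) * exp(-(m1-m2)^2/(4*(s1^2+s2^2))).
s1^2 = 1, s2^2 = 9, s1^2+s2^2 = 10.
sqrt(2*1*3/(10)) = 0.774597.
(m1-m2)^2 = (-2)^2 = 4.
exp(-4/(4*10)) = exp(-0.1) = 0.904837.
H^2 = 1 - 0.774597*0.904837 = 0.2991

0.2991


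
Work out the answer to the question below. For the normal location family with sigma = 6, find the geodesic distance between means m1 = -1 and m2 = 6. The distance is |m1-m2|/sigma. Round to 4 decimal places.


On the fixed-variance normal subfamily, geodesic distance = |m1-m2|/sigma.
|-1 - 6| = 7.
sigma = 6.
d = 7/6 = 1.1667

1.1667


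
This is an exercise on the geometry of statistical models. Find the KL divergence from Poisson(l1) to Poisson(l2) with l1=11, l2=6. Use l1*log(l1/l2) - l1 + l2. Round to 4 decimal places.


KL divergence for Poisson:
KL = l1*log(l1/l2) - l1 + l2.
l1 = 11, l2 = 6.
log(11/6) = 0.606136.
l1*log(l1/l2) = 11 * 0.606136 = 6.667494.
KL = 6.667494 - 11 + 6 = 1.6675

1.6675


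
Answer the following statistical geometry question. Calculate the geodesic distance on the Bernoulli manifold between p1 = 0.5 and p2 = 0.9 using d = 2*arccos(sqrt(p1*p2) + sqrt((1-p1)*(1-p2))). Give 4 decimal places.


Geodesic distance on Bernoulli manifold:
d(p1,p2) = 2*arccos(sqrt(p1*p2) + sqrt((1-p1)*(1-p2))).
sqrt(p1*p2) = sqrt(0.5*0.9) = 0.67082.
sqrt((1-p1)*(1-p2)) = sqrt(0.5*0.1) = 0.223607.
arg = 0.67082 + 0.223607 = 0.894427.
d = 2*arccos(0.894427) = 0.9273

0.9273


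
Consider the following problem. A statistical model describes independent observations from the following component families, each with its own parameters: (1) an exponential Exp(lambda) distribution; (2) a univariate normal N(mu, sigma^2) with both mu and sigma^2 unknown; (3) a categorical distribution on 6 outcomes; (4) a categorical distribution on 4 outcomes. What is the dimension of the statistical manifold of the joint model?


The dimension of a statistical manifold equals the number of free
(independent) real parameters of the model. For a product of independent
blocks the parameter counts add.
- exponential (lambda): 1.
- normal (mu, sigma^2): 2.
- categorical on 6 outcomes (probabilities sum to 1): 6-1 = 5.
- categorical on 4 outcomes (probabilities sum to 1): 4-1 = 3.
Total = 1 + 2 + 5 + 3 = 11.
Dimension = 11

11


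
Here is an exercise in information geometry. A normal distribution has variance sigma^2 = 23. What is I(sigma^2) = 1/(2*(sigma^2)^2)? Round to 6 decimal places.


Fisher information for variance: I(sigma^2) = 1/(2*sigma^4).
sigma^2 = 23, so sigma^4 = 529.
I = 1/(2*529) = 1/1058 = 0.000945

0.000945


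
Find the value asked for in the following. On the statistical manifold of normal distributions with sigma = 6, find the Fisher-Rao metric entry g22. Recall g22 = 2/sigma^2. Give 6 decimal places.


For the 2-parameter normal family, the Fisher metric has:
  g11 = 1/sigma^2, g22 = 2/sigma^2.
sigma = 6, sigma^2 = 36.
g22 = 0.055556

0.055556


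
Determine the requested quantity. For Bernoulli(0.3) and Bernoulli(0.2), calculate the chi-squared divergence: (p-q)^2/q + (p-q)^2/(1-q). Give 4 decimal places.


Chi-squared divergence between Bernoulli distributions:
chi^2 = (p-q)^2/q + (p-q)^2/(1-q).
p = 0.3, q = 0.2, p-q = 0.1.
(p-q)^2 = 0.01.
term1 = 0.01/0.2 = 0.05.
term2 = 0.01/0.8 = 0.0125.
chi^2 = 0.05 + 0.0125 = 0.0625

0.0625


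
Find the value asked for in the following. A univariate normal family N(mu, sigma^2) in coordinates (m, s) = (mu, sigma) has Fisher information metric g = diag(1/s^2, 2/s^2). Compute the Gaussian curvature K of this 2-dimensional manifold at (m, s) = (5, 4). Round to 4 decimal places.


The metric has the form g = (A dm^2 + B ds^2)/s^2 with A = 1, B = 2.
Substitute u = sqrt(A/B)*m: g = B*(du^2 + ds^2)/s^2, i.e. B times the
Poincare upper half-plane metric, which has constant Gaussian curvature -1.
Scaling a 2D metric by a constant c divides the Gaussian curvature by c,
so K = -1/B = -1/(2) = -0.5000 everywhere (the point (m, s) = (5, 4) is irrelevant:
the curvature is constant).
The requested Gaussian curvature is K = -0.5000.

-0.5000


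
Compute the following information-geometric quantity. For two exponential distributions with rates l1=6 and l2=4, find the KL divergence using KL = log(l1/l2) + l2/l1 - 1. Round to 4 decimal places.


KL divergence for exponential family:
KL = log(l1/l2) + l2/l1 - 1.
log(6/4) = 0.405465.
4/6 = 0.666667.
KL = 0.405465 + 0.666667 - 1 = 0.0721

0.0721


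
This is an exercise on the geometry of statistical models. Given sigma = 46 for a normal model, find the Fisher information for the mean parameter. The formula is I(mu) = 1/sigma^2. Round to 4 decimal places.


The Fisher information for the mean of a normal distribution is I(mu) = 1/sigma^2.
sigma = 46, so sigma^2 = 2116.
I(mu) = 1/2116 = 0.0005

0.0005


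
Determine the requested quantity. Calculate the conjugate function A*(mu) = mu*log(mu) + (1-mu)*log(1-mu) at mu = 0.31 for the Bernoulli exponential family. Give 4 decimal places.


Legendre transform for Bernoulli:
A*(mu) = mu*log(mu) + (1-mu)*log(1-mu).
mu = 0.31, 1-mu = 0.69.
mu*log(mu) = 0.31*log(0.31) = -0.363067.
(1-mu)*log(1-mu) = 0.69*log(0.69) = -0.256034.
A* = -0.363067 + -0.256034 = -0.6191

-0.6191


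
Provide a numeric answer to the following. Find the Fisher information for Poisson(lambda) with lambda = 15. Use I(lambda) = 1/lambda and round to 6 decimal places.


Fisher information for Poisson: I(lambda) = 1/lambda.
lambda = 15.
I(lambda) = 1/15 = 0.066667

0.066667


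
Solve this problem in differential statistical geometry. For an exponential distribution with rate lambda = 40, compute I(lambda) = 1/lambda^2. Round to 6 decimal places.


Fisher information for exponential: I(lambda) = 1/lambda^2.
lambda = 40, lambda^2 = 1600.
I = 1/1600 = 0.000625

0.000625


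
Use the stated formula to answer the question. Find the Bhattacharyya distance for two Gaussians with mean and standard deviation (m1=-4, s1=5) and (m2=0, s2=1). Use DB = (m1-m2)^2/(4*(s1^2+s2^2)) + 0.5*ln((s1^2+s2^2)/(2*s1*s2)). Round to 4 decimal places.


Bhattacharyya distance between two Gaussians:
DB = (m1-m2)^2/(4*(s1^2+s2^2)) + (1/2)*ln((s1^2+s2^2)/(2*s1*s2)).
(m1-m2)^2 = (-4)^2 = 16.
s1^2+s2^2 = 25 + 1 = 26.
term1 = 16/104 = 0.153846.
term2 = 0.5*ln(26/10.0) = 0.477756.
DB = 0.153846 + 0.477756 = 0.6316

0.6316


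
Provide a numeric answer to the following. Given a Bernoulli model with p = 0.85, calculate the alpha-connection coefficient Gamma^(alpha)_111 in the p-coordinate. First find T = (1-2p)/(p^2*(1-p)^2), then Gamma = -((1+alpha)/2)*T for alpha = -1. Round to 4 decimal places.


Skewness (Amari-Chentsov) tensor: T = (1-2p)/(p^2*(1-p)^2).
p = 0.85, 1-2p = -0.7, p^2 = 0.7225, (1-p)^2 = 0.0225.
T = -0.7/(0.7225 * 0.0225) = -43.060361.
In the p-coordinate, Gamma^(alpha) = Gamma^(0) - (alpha/2)*T with Gamma^(0) = (1/2)*g'(p) = -T/2,
so Gamma^(alpha) = -((1+alpha)/2)*T.
alpha = -1, -(1+alpha)/2 = 0.0.
Gamma = 0.0 * -43.060361 = 0.0000

0.0000


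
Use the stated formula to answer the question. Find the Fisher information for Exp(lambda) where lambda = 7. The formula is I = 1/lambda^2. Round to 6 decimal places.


Fisher information for exponential: I(lambda) = 1/lambda^2.
lambda = 7, lambda^2 = 49.
I = 1/49 = 0.020408

0.020408


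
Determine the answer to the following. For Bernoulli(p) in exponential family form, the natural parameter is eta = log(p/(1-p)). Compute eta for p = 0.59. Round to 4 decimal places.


Natural parameter for Bernoulli: eta = log(p/(1-p)).
p = 0.59, 1-p = 0.41.
p/(1-p) = 1.439024.
eta = log(1.439024) = 0.3640

0.3640


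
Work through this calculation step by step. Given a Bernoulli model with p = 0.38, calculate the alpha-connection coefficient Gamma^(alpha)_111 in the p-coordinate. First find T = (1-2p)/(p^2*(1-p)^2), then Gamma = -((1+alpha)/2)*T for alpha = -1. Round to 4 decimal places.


Skewness (Amari-Chentsov) tensor: T = (1-2p)/(p^2*(1-p)^2).
p = 0.38, 1-2p = 0.24, p^2 = 0.1444, (1-p)^2 = 0.3844.
T = 0.24/(0.1444 * 0.3844) = 4.323751.
In the p-coordinate, Gamma^(alpha) = Gamma^(0) - (alpha/2)*T with Gamma^(0) = (1/2)*g'(p) = -T/2,
so Gamma^(alpha) = -((1+alpha)/2)*T.
alpha = -1, -(1+alpha)/2 = 0.0.
Gamma = 0.0 * 4.323751 = 0.0000

0.0000


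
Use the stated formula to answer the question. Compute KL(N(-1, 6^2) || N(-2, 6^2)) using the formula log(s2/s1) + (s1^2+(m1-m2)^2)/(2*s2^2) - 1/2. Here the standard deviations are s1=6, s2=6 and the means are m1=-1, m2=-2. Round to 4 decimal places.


KL divergence between normal distributions:
KL = log(s2/s1) + (s1^2 + (m1-m2)^2)/(2*s2^2) - 1/2.
log(6/6) = 0.0.
(6^2 + (-1--2)^2)/(2*6^2) = (36 + 1)/72 = 0.513889.
KL = 0.0 + 0.513889 - 0.5 = 0.0139

0.0139


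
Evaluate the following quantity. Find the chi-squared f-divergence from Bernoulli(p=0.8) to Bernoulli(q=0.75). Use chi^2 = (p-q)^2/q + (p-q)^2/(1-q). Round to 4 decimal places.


Chi-squared divergence between Bernoulli distributions:
chi^2 = (p-q)^2/q + (p-q)^2/(1-q).
p = 0.8, q = 0.75, p-q = 0.05.
(p-q)^2 = 0.0025.
term1 = 0.0025/0.75 = 0.003333.
term2 = 0.0025/0.25 = 0.01.
chi^2 = 0.003333 + 0.01 = 0.0133

0.0133


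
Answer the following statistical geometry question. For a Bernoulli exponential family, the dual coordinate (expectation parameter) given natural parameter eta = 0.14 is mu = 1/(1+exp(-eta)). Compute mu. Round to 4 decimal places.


Dual coordinate (expectation parameter) for Bernoulli:
mu = 1/(1+exp(-eta)).
eta = 0.14.
exp(-eta) = exp(-0.14) = 0.869358.
mu = 1/(1+0.869358) = 0.5349

0.5349


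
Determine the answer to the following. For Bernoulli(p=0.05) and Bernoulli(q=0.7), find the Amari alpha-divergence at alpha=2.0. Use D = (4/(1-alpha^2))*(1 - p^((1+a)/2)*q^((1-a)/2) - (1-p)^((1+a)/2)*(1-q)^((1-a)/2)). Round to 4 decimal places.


Amari alpha-divergence:
D = (4/(1-alpha^2))*(1 - p^((1+a)/2)*q^((1-a)/2) - (1-p)^((1+a)/2)*(1-q)^((1-a)/2)).
alpha = 2.0, p = 0.05, q = 0.7.
e1 = (1+alpha)/2 = 1.5, e2 = (1-alpha)/2 = -0.5.
t1 = p^e1 * q^e2 = 0.05^1.5 * 0.7^-0.5 = 0.013363.
t2 = (1-p)^e1 * (1-q)^e2 = 0.95^1.5 * 0.3^-0.5 = 1.690537.
4/(1-alpha^2) = -1.333333.
D = -1.333333*(1 - 0.013363 - 1.690537) = 0.9385

0.9385


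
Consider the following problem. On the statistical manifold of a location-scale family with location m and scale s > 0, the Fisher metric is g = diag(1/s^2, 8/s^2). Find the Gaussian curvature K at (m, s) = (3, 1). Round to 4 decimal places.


The metric has the form g = (A dm^2 + B ds^2)/s^2 with A = 1, B = 8.
Substitute u = sqrt(A/B)*m: g = B*(du^2 + ds^2)/s^2, i.e. B times the
Poincare upper half-plane metric, which has constant Gaussian curvature -1.
Scaling a 2D metric by a constant c divides the Gaussian curvature by c,
so K = -1/B = -1/(8) = -0.1250 everywhere (the point (m, s) = (3, 1) is irrelevant:
the curvature is constant).
The requested Gaussian curvature is K = -0.1250.

-0.1250


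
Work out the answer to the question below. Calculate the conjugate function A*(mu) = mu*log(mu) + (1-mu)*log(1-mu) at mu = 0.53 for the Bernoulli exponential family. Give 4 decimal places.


Legendre transform for Bernoulli:
A*(mu) = mu*log(mu) + (1-mu)*log(1-mu).
mu = 0.53, 1-mu = 0.47.
mu*log(mu) = 0.53*log(0.53) = -0.336485.
(1-mu)*log(1-mu) = 0.47*log(0.47) = -0.354861.
A* = -0.336485 + -0.354861 = -0.6913

-0.6913


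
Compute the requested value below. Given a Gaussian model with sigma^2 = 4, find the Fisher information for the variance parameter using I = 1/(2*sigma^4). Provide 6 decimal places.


Fisher information for variance: I(sigma^2) = 1/(2*sigma^4).
sigma^2 = 4, so sigma^4 = 16.
I = 1/(2*16) = 1/32 = 0.031250

0.031250


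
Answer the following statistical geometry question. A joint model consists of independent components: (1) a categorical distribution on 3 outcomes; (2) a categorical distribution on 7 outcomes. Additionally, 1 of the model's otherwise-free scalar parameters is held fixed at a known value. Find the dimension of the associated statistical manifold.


The dimension of a statistical manifold equals the number of free
(independent) real parameters of the model. For a product of independent
blocks the parameter counts add.
- categorical on 3 outcomes (probabilities sum to 1): 3-1 = 2.
- categorical on 7 outcomes (probabilities sum to 1): 7-1 = 6.
Total = 2 + 6 = 8.
1 parameter(s) fixed at known values: 8 - 1 = 7.
Dimension = 7

7


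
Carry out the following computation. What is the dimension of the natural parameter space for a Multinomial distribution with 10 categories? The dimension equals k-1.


Exponential family dimension calculation:
For Multinomial with k=10 categories, dim = k-1 = 9.

9


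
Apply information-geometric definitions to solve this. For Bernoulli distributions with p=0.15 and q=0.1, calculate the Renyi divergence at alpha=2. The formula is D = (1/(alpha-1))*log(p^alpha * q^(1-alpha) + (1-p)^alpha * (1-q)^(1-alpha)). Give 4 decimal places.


Renyi divergence of order alpha between Bernoulli distributions:
D = (1/(alpha-1))*log(p^alpha * q^(1-alpha) + (1-p)^alpha * (1-q)^(1-alpha)).
alpha = 2, p = 0.15, q = 0.1.
p^alpha * q^(1-alpha) = 0.15^2 * 0.1^-1 = 0.225.
(1-p)^alpha * (1-q)^(1-alpha) = 0.85^2 * 0.9^-1 = 0.802778.
sum = 0.225 + 0.802778 = 1.027778.
D = (1/1)*log(1.027778) = 0.0274

0.0274


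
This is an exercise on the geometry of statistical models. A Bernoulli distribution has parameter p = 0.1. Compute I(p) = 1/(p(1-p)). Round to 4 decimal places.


For Bernoulli(p), Fisher information is I(p) = 1/(p*(1-p)).
p = 0.1, 1-p = 0.9.
p*(1-p) = 0.09.
I(p) = 1/0.09 = 11.1111

11.1111


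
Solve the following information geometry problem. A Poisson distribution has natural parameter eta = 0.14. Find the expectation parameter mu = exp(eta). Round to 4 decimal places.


Expectation parameter for Poisson exponential family:
mu = exp(eta).
eta = 0.14.
mu = exp(0.14) = 1.1503

1.1503


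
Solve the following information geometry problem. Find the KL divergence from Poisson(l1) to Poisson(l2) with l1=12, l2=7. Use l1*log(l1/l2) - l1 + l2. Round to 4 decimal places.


KL divergence for Poisson:
KL = l1*log(l1/l2) - l1 + l2.
l1 = 12, l2 = 7.
log(12/7) = 0.538997.
l1*log(l1/l2) = 12 * 0.538997 = 6.467958.
KL = 6.467958 - 12 + 7 = 1.4680

1.4680


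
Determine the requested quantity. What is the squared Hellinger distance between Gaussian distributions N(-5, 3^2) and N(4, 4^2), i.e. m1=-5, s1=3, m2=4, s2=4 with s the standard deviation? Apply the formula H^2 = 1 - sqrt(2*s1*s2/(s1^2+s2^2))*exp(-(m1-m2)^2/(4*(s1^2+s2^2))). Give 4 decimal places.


Squared Hellinger distance for Gaussians:
H^2 = 1 - sqrt(2*s1*s2/(s1^2+s2^2)) * exp(-(m1-m2)^2/(4*(s1^2+s2^2))).
s1^2 = 9, s2^2 = 16, s1^2+s2^2 = 25.
sqrt(2*3*4/(25)) = 0.979796.
(m1-m2)^2 = (-9)^2 = 81.
exp(-81/(4*25)) = exp(-0.81) = 0.444858.
H^2 = 1 - 0.979796*0.444858 = 0.5641

0.5641


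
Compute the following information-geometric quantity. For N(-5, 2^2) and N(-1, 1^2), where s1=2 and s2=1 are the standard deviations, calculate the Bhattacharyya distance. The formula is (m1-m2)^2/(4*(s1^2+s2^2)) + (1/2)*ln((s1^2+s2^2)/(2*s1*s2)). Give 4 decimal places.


Bhattacharyya distance between two Gaussians:
DB = (m1-m2)^2/(4*(s1^2+s2^2)) + (1/2)*ln((s1^2+s2^2)/(2*s1*s2)).
(m1-m2)^2 = (-4)^2 = 16.
s1^2+s2^2 = 4 + 1 = 5.
term1 = 16/20 = 0.8.
term2 = 0.5*ln(5/4.0) = 0.111572.
DB = 0.8 + 0.111572 = 0.9116

0.9116


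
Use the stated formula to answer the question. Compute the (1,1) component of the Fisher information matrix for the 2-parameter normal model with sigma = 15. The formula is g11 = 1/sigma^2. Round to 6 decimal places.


For the 2-parameter normal family, the Fisher metric has:
  g11 = 1/sigma^2, g22 = 2/sigma^2.
sigma = 15, sigma^2 = 225.
g11 = 0.004444

0.004444


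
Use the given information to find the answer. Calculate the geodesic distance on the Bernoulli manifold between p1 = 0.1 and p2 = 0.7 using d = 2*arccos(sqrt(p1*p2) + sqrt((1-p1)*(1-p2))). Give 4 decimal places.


Geodesic distance on Bernoulli manifold:
d(p1,p2) = 2*arccos(sqrt(p1*p2) + sqrt((1-p1)*(1-p2))).
sqrt(p1*p2) = sqrt(0.1*0.7) = 0.264575.
sqrt((1-p1)*(1-p2)) = sqrt(0.9*0.3) = 0.519615.
arg = 0.264575 + 0.519615 = 0.78419.
d = 2*arccos(0.78419) = 1.3388

1.3388


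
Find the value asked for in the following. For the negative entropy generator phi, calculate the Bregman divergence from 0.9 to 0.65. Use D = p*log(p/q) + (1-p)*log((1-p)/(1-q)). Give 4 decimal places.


Bregman divergence with negative entropy generator:
D = p*log(p/q) + (1-p)*log((1-p)/(1-q)).
p = 0.9, q = 0.65.
p*log(p/q) = 0.9*log(0.9/0.65) = 0.29288.
(1-p)*log((1-p)/(1-q)) = 0.1*log(0.1/0.35) = -0.125276.
D = 0.29288 + -0.125276 = 0.1676

0.1676


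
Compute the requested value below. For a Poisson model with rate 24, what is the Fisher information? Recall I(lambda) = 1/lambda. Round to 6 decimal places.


Fisher information for Poisson: I(lambda) = 1/lambda.
lambda = 24.
I(lambda) = 1/24 = 0.041667

0.041667


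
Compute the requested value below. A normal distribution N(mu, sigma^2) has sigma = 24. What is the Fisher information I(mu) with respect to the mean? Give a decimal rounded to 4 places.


The Fisher information for the mean of a normal distribution is I(mu) = 1/sigma^2.
sigma = 24, so sigma^2 = 576.
I(mu) = 1/576 = 0.0017

0.0017


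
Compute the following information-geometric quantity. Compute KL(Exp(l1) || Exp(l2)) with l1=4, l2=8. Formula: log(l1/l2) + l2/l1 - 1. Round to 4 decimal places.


KL divergence for exponential family:
KL = log(l1/l2) + l2/l1 - 1.
log(4/8) = -0.693147.
8/4 = 2.0.
KL = -0.693147 + 2.0 - 1 = 0.3069

0.3069


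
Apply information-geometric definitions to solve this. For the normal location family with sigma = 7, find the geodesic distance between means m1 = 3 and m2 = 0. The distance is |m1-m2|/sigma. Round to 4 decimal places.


On the fixed-variance normal subfamily, geodesic distance = |m1-m2|/sigma.
|3 - 0| = 3.
sigma = 7.
d = 3/7 = 0.4286

0.4286


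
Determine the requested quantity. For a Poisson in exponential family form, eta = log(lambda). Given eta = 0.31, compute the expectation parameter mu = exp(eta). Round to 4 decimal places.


Expectation parameter for Poisson exponential family:
mu = exp(eta).
eta = 0.31.
mu = exp(0.31) = 1.3634

1.3634


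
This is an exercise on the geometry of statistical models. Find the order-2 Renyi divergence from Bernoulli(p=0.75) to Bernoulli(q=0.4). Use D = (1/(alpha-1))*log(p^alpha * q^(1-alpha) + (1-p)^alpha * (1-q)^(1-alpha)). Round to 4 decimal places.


Renyi divergence of order alpha between Bernoulli distributions:
D = (1/(alpha-1))*log(p^alpha * q^(1-alpha) + (1-p)^alpha * (1-q)^(1-alpha)).
alpha = 2, p = 0.75, q = 0.4.
p^alpha * q^(1-alpha) = 0.75^2 * 0.4^-1 = 1.40625.
(1-p)^alpha * (1-q)^(1-alpha) = 0.25^2 * 0.6^-1 = 0.104167.
sum = 1.40625 + 0.104167 = 1.510417.
D = (1/1)*log(1.510417) = 0.4124

0.4124


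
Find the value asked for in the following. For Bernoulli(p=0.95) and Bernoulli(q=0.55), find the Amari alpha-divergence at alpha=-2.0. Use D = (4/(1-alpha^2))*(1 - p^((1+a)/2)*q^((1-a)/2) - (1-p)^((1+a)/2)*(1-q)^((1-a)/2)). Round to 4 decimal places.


Amari alpha-divergence:
D = (4/(1-alpha^2))*(1 - p^((1+a)/2)*q^((1-a)/2) - (1-p)^((1+a)/2)*(1-q)^((1-a)/2)).
alpha = -2.0, p = 0.95, q = 0.55.
e1 = (1+alpha)/2 = -0.5, e2 = (1-alpha)/2 = 1.5.
t1 = p^e1 * q^e2 = 0.95^-0.5 * 0.55^1.5 = 0.418487.
t2 = (1-p)^e1 * (1-q)^e2 = 0.05^-0.5 * 0.45^1.5 = 1.35.
4/(1-alpha^2) = -1.333333.
D = -1.333333*(1 - 0.418487 - 1.35) = 1.0246

1.0246


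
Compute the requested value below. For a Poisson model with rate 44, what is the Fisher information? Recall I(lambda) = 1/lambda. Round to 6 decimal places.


Fisher information for Poisson: I(lambda) = 1/lambda.
lambda = 44.
I(lambda) = 1/44 = 0.022727

0.022727


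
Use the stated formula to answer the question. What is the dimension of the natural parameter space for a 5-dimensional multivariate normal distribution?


Exponential family dimension calculation:
For 5-dim MVN: mean has 5 params, covariance has 5*6/2 = 15 unique entries.
Total dim = 5 + 15 = 20.

20


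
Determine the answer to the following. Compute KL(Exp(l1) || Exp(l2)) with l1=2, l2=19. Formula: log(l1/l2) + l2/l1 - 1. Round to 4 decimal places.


KL divergence for exponential family:
KL = log(l1/l2) + l2/l1 - 1.
log(2/19) = -2.251292.
19/2 = 9.5.
KL = -2.251292 + 9.5 - 1 = 6.2487

6.2487


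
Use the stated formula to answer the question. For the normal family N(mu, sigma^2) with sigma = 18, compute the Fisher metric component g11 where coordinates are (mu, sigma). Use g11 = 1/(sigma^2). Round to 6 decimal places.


For the 2-parameter normal family, the Fisher metric has:
  g11 = 1/sigma^2, g22 = 2/sigma^2.
sigma = 18, sigma^2 = 324.
g11 = 0.003086

0.003086


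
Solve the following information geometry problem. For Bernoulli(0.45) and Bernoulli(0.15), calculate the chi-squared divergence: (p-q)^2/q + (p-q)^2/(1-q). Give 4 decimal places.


Chi-squared divergence between Bernoulli distributions:
chi^2 = (p-q)^2/q + (p-q)^2/(1-q).
p = 0.45, q = 0.15, p-q = 0.3.
(p-q)^2 = 0.09.
term1 = 0.09/0.15 = 0.6.
term2 = 0.09/0.85 = 0.105882.
chi^2 = 0.6 + 0.105882 = 0.7059

0.7059


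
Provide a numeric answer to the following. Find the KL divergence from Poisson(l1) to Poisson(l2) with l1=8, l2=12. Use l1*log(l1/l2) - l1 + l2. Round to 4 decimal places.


KL divergence for Poisson:
KL = l1*log(l1/l2) - l1 + l2.
l1 = 8, l2 = 12.
log(8/12) = -0.405465.
l1*log(l1/l2) = 8 * -0.405465 = -3.243721.
KL = -3.243721 - 8 + 12 = 0.7563

0.7563


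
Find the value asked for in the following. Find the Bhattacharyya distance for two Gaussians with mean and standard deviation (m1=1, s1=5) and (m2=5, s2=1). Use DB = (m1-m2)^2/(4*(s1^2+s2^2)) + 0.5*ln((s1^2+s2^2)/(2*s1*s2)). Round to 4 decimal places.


Bhattacharyya distance between two Gaussians:
DB = (m1-m2)^2/(4*(s1^2+s2^2)) + (1/2)*ln((s1^2+s2^2)/(2*s1*s2)).
(m1-m2)^2 = (-4)^2 = 16.
s1^2+s2^2 = 25 + 1 = 26.
term1 = 16/104 = 0.153846.
term2 = 0.5*ln(26/10.0) = 0.477756.
DB = 0.153846 + 0.477756 = 0.6316

0.6316


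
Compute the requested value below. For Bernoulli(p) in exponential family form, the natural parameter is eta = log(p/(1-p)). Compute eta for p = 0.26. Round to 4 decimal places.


Natural parameter for Bernoulli: eta = log(p/(1-p)).
p = 0.26, 1-p = 0.74.
p/(1-p) = 0.351351.
eta = log(0.351351) = -1.0460

-1.0460


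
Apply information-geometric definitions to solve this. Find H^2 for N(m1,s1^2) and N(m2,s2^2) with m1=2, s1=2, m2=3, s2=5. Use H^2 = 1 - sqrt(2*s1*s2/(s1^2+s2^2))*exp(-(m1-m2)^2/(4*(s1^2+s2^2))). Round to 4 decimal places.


Squared Hellinger distance for Gaussians:
H^2 = 1 - sqrt(2*s1*s2/(s1^2+s2^2)) * exp(-(m1-m2)^2/(4*(s1^2+s2^2))).
s1^2 = 4, s2^2 = 25, s1^2+s2^2 = 29.
sqrt(2*2*5/(29)) = 0.830455.
(m1-m2)^2 = (-1)^2 = 1.
exp(-1/(4*29)) = exp(-0.008621) = 0.991416.
H^2 = 1 - 0.830455*0.991416 = 0.1767

0.1767


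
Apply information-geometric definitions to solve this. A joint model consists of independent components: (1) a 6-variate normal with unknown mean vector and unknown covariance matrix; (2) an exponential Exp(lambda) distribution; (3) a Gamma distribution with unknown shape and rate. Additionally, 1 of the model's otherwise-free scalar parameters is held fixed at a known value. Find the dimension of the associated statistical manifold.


The dimension of a statistical manifold equals the number of free
(independent) real parameters of the model. For a product of independent
blocks the parameter counts add.
- 6-variate normal: 6 (mean) + 6*7/2 = 21 (symmetric covariance) = 27.
- exponential (lambda): 1.
- Gamma (shape, rate): 2.
Total = 27 + 1 + 2 = 30.
1 parameter(s) fixed at known values: 30 - 1 = 29.
Dimension = 29

29


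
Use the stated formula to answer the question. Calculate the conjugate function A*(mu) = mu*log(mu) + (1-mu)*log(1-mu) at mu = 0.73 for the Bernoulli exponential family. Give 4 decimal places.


Legendre transform for Bernoulli:
A*(mu) = mu*log(mu) + (1-mu)*log(1-mu).
mu = 0.73, 1-mu = 0.27.
mu*log(mu) = 0.73*log(0.73) = -0.229739.
(1-mu)*log(1-mu) = 0.27*log(0.27) = -0.35352.
A* = -0.229739 + -0.35352 = -0.5833

-0.5833


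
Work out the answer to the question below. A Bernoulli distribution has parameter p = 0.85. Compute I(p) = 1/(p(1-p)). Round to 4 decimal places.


For Bernoulli(p), Fisher information is I(p) = 1/(p*(1-p)).
p = 0.85, 1-p = 0.15.
p*(1-p) = 0.1275.
I(p) = 1/0.1275 = 7.8431

7.8431


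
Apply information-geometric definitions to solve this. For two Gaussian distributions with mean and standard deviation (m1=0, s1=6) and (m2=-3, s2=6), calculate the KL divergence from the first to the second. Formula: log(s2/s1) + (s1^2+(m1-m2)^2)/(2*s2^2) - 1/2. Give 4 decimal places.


KL divergence between normal distributions:
KL = log(s2/s1) + (s1^2 + (m1-m2)^2)/(2*s2^2) - 1/2.
log(6/6) = 0.0.
(6^2 + (0--3)^2)/(2*6^2) = (36 + 9)/72 = 0.625.
KL = 0.0 + 0.625 - 0.5 = 0.1250

0.1250


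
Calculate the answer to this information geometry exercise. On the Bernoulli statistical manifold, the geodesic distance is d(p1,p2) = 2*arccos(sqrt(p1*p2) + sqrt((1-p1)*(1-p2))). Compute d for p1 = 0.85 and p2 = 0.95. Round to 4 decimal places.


Geodesic distance on Bernoulli manifold:
d(p1,p2) = 2*arccos(sqrt(p1*p2) + sqrt((1-p1)*(1-p2))).
sqrt(p1*p2) = sqrt(0.85*0.95) = 0.89861.
sqrt((1-p1)*(1-p2)) = sqrt(0.15*0.05) = 0.086603.
arg = 0.89861 + 0.086603 = 0.985213.
d = 2*arccos(0.985213) = 0.3444

0.3444


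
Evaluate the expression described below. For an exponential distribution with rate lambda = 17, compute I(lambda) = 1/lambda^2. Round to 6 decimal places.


Fisher information for exponential: I(lambda) = 1/lambda^2.
lambda = 17, lambda^2 = 289.
I = 1/289 = 0.003460

0.003460


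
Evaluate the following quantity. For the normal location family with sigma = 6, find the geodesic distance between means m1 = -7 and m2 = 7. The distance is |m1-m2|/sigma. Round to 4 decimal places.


On the fixed-variance normal subfamily, geodesic distance = |m1-m2|/sigma.
|-7 - 7| = 14.
sigma = 6.
d = 14/6 = 2.3333

2.3333


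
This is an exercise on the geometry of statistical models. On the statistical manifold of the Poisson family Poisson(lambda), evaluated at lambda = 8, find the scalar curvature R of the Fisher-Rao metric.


This family has a single free parameter, so its statistical manifold
is 1-dimensional. The Riemann curvature tensor of any 1-dimensional
Riemannian manifold vanishes identically, so R = 0.

0


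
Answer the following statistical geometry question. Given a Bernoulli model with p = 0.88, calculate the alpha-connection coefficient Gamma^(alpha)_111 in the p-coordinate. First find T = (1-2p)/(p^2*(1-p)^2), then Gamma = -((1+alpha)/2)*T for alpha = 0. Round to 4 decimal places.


Skewness (Amari-Chentsov) tensor: T = (1-2p)/(p^2*(1-p)^2).
p = 0.88, 1-2p = -0.76, p^2 = 0.7744, (1-p)^2 = 0.0144.
T = -0.76/(0.7744 * 0.0144) = -68.153122.
In the p-coordinate, Gamma^(alpha) = Gamma^(0) - (alpha/2)*T with Gamma^(0) = (1/2)*g'(p) = -T/2,
so Gamma^(alpha) = -((1+alpha)/2)*T.
alpha = 0, -(1+alpha)/2 = -0.5.
Gamma = -0.5 * -68.153122 = 34.0766

34.0766


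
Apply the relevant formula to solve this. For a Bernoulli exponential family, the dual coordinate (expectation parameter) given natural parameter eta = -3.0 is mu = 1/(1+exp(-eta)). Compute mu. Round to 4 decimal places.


Dual coordinate (expectation parameter) for Bernoulli:
mu = 1/(1+exp(-eta)).
eta = -3.0.
exp(-eta) = exp(3.0) = 20.085537.
mu = 1/(1+20.085537) = 0.0474

0.0474


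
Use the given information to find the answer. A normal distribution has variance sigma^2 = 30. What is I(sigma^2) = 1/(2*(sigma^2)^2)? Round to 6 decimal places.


Fisher information for variance: I(sigma^2) = 1/(2*sigma^4).
sigma^2 = 30, so sigma^4 = 900.
I = 1/(2*900) = 1/1800 = 0.000556

0.000556


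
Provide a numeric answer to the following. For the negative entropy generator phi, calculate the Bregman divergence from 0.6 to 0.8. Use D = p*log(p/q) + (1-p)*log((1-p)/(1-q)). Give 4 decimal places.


Bregman divergence with negative entropy generator:
D = p*log(p/q) + (1-p)*log((1-p)/(1-q)).
p = 0.6, q = 0.8.
p*log(p/q) = 0.6*log(0.6/0.8) = -0.172609.
(1-p)*log((1-p)/(1-q)) = 0.4*log(0.4/0.2) = 0.277259.
D = -0.172609 + 0.277259 = 0.1046

0.1046


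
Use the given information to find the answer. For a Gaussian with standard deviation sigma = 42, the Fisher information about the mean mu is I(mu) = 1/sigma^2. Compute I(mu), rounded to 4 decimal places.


The Fisher information for the mean of a normal distribution is I(mu) = 1/sigma^2.
sigma = 42, so sigma^2 = 1764.
I(mu) = 1/1764 = 0.0006

0.0006


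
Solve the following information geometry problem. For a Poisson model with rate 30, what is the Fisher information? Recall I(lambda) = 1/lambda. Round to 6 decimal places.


Fisher information for Poisson: I(lambda) = 1/lambda.
lambda = 30.
I(lambda) = 1/30 = 0.033333

0.033333


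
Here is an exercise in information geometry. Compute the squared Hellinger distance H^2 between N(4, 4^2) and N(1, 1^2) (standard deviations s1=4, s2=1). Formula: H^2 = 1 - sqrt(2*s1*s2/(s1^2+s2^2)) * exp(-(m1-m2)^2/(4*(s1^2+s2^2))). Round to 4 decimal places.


Squared Hellinger distance for Gaussians:
H^2 = 1 - sqrt(2*s1*s2/(s1^2+s2^2)) * exp(-(m1-m2)^2/(4*(s1^2+s2^2))).
s1^2 = 16, s2^2 = 1, s1^2+s2^2 = 17.
sqrt(2*4*1/(17)) = 0.685994.
(m1-m2)^2 = (3)^2 = 9.
exp(-9/(4*17)) = exp(-0.132353) = 0.876032.
H^2 = 1 - 0.685994*0.876032 = 0.3990

0.3990


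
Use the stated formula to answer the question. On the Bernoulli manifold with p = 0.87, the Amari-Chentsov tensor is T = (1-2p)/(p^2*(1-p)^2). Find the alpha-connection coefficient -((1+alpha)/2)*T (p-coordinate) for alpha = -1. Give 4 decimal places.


Skewness (Amari-Chentsov) tensor: T = (1-2p)/(p^2*(1-p)^2).
p = 0.87, 1-2p = -0.74, p^2 = 0.7569, (1-p)^2 = 0.0169.
T = -0.74/(0.7569 * 0.0169) = -57.850419.
In the p-coordinate, Gamma^(alpha) = Gamma^(0) - (alpha/2)*T with Gamma^(0) = (1/2)*g'(p) = -T/2,
so Gamma^(alpha) = -((1+alpha)/2)*T.
alpha = -1, -(1+alpha)/2 = 0.0.
Gamma = 0.0 * -57.850419 = 0.0000

0.0000


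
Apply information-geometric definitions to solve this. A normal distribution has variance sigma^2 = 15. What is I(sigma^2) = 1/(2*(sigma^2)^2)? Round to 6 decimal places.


Fisher information for variance: I(sigma^2) = 1/(2*sigma^4).
sigma^2 = 15, so sigma^4 = 225.
I = 1/(2*225) = 1/450 = 0.002222

0.002222


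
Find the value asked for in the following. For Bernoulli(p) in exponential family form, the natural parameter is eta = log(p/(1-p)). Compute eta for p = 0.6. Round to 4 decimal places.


Natural parameter for Bernoulli: eta = log(p/(1-p)).
p = 0.6, 1-p = 0.4.
p/(1-p) = 1.5.
eta = log(1.5) = 0.4055

0.4055


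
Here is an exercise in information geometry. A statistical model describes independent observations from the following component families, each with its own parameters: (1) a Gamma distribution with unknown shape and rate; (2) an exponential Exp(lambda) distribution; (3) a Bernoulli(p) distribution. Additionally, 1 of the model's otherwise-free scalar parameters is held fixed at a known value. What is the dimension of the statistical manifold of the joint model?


The dimension of a statistical manifold equals the number of free
(independent) real parameters of the model. For a product of independent
blocks the parameter counts add.
- Gamma (shape, rate): 2.
- exponential (lambda): 1.
- Bernoulli (p): 1.
Total = 2 + 1 + 1 = 4.
1 parameter(s) fixed at known values: 4 - 1 = 3.
Dimension = 3

3


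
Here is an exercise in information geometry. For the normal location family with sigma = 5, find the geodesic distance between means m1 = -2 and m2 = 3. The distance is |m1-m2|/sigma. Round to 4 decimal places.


On the fixed-variance normal subfamily, geodesic distance = |m1-m2|/sigma.
|-2 - 3| = 5.
sigma = 5.
d = 5/5 = 1.0000

1.0000


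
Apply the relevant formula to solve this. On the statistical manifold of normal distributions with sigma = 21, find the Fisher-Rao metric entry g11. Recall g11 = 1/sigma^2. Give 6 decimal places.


For the 2-parameter normal family, the Fisher metric has:
  g11 = 1/sigma^2, g22 = 2/sigma^2.
sigma = 21, sigma^2 = 441.
g11 = 0.002268

0.002268


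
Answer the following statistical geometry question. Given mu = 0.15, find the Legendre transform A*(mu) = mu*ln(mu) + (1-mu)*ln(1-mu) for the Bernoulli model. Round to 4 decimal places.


Legendre transform for Bernoulli:
A*(mu) = mu*log(mu) + (1-mu)*log(1-mu).
mu = 0.15, 1-mu = 0.85.
mu*log(mu) = 0.15*log(0.15) = -0.284568.
(1-mu)*log(1-mu) = 0.85*log(0.85) = -0.138141.
A* = -0.284568 + -0.138141 = -0.4227

-0.4227


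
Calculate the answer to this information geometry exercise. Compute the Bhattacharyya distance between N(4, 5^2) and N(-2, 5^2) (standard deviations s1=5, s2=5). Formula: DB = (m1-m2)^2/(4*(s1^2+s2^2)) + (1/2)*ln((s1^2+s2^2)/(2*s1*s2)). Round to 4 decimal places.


Bhattacharyya distance between two Gaussians:
DB = (m1-m2)^2/(4*(s1^2+s2^2)) + (1/2)*ln((s1^2+s2^2)/(2*s1*s2)).
(m1-m2)^2 = (6)^2 = 36.
s1^2+s2^2 = 25 + 25 = 50.
term1 = 36/200 = 0.18.
term2 = 0.5*ln(50/50.0) = 0.0.
DB = 0.18 + 0.0 = 0.1800

0.1800


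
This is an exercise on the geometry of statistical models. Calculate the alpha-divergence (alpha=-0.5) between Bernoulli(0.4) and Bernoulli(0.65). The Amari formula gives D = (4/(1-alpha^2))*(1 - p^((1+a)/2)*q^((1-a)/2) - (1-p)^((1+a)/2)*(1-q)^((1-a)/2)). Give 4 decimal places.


Amari alpha-divergence:
D = (4/(1-alpha^2))*(1 - p^((1+a)/2)*q^((1-a)/2) - (1-p)^((1+a)/2)*(1-q)^((1-a)/2)).
alpha = -0.5, p = 0.4, q = 0.65.
e1 = (1+alpha)/2 = 0.25, e2 = (1-alpha)/2 = 0.75.
t1 = p^e1 * q^e2 = 0.4^0.25 * 0.65^0.75 = 0.575705.
t2 = (1-p)^e1 * (1-q)^e2 = 0.6^0.25 * 0.35^0.75 = 0.400487.
4/(1-alpha^2) = 5.333333.
D = 5.333333*(1 - 0.575705 - 0.400487) = 0.1270

0.1270


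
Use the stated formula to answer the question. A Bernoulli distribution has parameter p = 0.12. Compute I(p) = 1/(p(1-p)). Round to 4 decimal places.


For Bernoulli(p), Fisher information is I(p) = 1/(p*(1-p)).
p = 0.12, 1-p = 0.88.
p*(1-p) = 0.1056.
I(p) = 1/0.1056 = 9.4697

9.4697


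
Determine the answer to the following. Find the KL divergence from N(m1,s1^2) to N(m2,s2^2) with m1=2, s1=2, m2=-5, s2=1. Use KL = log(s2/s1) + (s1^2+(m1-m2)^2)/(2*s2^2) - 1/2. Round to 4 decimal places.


KL divergence between normal distributions:
KL = log(s2/s1) + (s1^2 + (m1-m2)^2)/(2*s2^2) - 1/2.
log(1/2) = -0.693147.
(2^2 + (2--5)^2)/(2*1^2) = (4 + 49)/2 = 26.5.
KL = -0.693147 + 26.5 - 0.5 = 25.3069

25.3069


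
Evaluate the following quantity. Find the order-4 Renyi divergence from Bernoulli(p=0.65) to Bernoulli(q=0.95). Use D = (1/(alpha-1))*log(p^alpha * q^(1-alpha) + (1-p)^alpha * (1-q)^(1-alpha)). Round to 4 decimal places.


Renyi divergence of order alpha between Bernoulli distributions:
D = (1/(alpha-1))*log(p^alpha * q^(1-alpha) + (1-p)^alpha * (1-q)^(1-alpha)).
alpha = 4, p = 0.65, q = 0.95.
p^alpha * q^(1-alpha) = 0.65^4 * 0.95^-3 = 0.208201.
(1-p)^alpha * (1-q)^(1-alpha) = 0.35^4 * 0.05^-3 = 120.05.
sum = 0.208201 + 120.05 = 120.258201.
D = (1/3)*log(120.258201) = 1.5965

1.5965


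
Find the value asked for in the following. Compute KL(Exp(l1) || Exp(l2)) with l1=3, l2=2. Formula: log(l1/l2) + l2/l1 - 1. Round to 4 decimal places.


KL divergence for exponential family:
KL = log(l1/l2) + l2/l1 - 1.
log(3/2) = 0.405465.
2/3 = 0.666667.
KL = 0.405465 + 0.666667 - 1 = 0.0721

0.0721


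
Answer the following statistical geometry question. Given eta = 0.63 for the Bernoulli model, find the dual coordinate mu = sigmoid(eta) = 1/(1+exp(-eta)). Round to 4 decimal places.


Dual coordinate (expectation parameter) for Bernoulli:
mu = 1/(1+exp(-eta)).
eta = 0.63.
exp(-eta) = exp(-0.63) = 0.532592.
mu = 1/(1+0.532592) = 0.6525

0.6525


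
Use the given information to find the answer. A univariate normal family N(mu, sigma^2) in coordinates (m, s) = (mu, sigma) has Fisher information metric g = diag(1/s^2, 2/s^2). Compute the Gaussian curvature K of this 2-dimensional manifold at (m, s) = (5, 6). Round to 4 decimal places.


The metric has the form g = (A dm^2 + B ds^2)/s^2 with A = 1, B = 2.
Substitute u = sqrt(A/B)*m: g = B*(du^2 + ds^2)/s^2, i.e. B times the
Poincare upper half-plane metric, which has constant Gaussian curvature -1.
Scaling a 2D metric by a constant c divides the Gaussian curvature by c,
so K = -1/B = -1/(2) = -0.5000 everywhere (the point (m, s) = (5, 6) is irrelevant:
the curvature is constant).
The requested Gaussian curvature is K = -0.5000.

-0.5000


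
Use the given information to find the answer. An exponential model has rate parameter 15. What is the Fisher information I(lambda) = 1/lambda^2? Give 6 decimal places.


Fisher information for exponential: I(lambda) = 1/lambda^2.
lambda = 15, lambda^2 = 225.
I = 1/225 = 0.004444

0.004444


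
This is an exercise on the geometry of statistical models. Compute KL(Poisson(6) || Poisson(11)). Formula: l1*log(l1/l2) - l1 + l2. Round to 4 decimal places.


KL divergence for Poisson:
KL = l1*log(l1/l2) - l1 + l2.
l1 = 6, l2 = 11.
log(6/11) = -0.606136.
l1*log(l1/l2) = 6 * -0.606136 = -3.636815.
KL = -3.636815 - 6 + 11 = 1.3632

1.3632


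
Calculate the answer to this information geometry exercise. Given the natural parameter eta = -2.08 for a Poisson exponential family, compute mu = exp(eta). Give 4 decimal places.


Expectation parameter for Poisson exponential family:
mu = exp(eta).
eta = -2.08.
mu = exp(-2.08) = 0.1249

0.1249
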